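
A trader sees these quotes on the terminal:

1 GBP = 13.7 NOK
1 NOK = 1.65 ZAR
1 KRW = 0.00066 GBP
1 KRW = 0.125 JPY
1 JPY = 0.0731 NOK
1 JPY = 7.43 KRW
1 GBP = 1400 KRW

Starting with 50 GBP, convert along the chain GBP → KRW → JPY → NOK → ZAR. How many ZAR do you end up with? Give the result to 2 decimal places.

50 GBP × 1400 = 70000 KRW
70000 KRW × 0.125 = 8750 JPY
8750 JPY × 0.0731 = 639.625 NOK
639.625 NOK × 1.65 = 1055.38125 ZAR

1055.38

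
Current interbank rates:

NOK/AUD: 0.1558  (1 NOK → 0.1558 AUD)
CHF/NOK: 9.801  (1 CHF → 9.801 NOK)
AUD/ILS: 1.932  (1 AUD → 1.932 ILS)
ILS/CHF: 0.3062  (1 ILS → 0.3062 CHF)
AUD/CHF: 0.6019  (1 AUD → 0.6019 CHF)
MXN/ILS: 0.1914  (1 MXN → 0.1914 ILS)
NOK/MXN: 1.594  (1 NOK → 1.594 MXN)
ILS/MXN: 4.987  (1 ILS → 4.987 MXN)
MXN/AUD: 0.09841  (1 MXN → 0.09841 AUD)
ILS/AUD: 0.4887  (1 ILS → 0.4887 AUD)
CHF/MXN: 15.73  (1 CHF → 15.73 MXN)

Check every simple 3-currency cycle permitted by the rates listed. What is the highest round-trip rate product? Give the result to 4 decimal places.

MXN→AUD→ILS→MXN: 0.09841 × 1.932 × 4.987 = 0.94817
MXN→AUD→CHF→MXN: 0.09841 × 0.6019 × 15.73 = 0.93173
MXN→ILS→CHF→MXN: 0.1914 × 0.3062 × 15.73 = 0.92188
AUD→CHF→NOK→AUD: 0.6019 × 9.801 × 0.1558 = 0.91910
Maximum is MXN→AUD→ILS→MXN at 0.9482; no arbitrage — every cycle loses value.

0.9482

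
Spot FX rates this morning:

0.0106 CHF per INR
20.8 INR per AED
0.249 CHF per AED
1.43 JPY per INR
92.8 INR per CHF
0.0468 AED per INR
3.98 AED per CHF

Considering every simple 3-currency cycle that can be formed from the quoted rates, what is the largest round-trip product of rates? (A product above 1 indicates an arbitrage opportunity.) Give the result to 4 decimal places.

1.0814

AED→CHF→INR→AED: 0.249 × 92.8 × 0.0468 = 1.08142
AED→INR→CHF→AED: 20.8 × 0.0106 × 3.98 = 0.87751
Maximum is AED→CHF→INR→AED at 1.0814; arbitrage exists.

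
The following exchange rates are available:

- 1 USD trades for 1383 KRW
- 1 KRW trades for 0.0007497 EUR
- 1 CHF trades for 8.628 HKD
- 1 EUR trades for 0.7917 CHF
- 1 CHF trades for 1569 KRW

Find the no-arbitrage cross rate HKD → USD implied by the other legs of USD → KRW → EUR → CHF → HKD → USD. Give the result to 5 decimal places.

0.14120

Known legs of the cycle: 1383 × 0.0007497 × 0.7917 × 8.628 = 7.08240034432476
For no arbitrage the full-cycle product must be 1, so the missing rate is 1 / 7.08240034432476 ≈ 0.1411951.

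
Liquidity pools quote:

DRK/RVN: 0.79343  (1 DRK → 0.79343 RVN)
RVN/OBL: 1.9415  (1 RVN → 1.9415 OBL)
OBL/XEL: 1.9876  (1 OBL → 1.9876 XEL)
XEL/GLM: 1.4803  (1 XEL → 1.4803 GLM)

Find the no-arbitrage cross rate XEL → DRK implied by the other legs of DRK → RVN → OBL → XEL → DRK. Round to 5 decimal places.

0.32661

Known legs of the cycle: 0.79343 × 1.9415 × 1.9876 = 3.061787180122
For no arbitrage the full-cycle product must be 1, so the missing rate is 1 / 3.061787180122 ≈ 0.3266066.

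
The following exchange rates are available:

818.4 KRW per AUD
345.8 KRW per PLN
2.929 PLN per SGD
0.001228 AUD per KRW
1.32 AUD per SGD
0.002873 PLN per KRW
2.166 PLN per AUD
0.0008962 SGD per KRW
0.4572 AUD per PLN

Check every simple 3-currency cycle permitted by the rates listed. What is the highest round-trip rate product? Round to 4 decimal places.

1.0750

AUD→KRW→PLN→AUD: 818.4 × 0.002873 × 0.4572 = 1.07500
SGD→AUD→KRW→SGD: 1.32 × 818.4 × 0.0008962 = 0.96815
AUD→PLN→KRW→AUD: 2.166 × 345.8 × 0.001228 = 0.91978
SGD→PLN→KRW→SGD: 2.929 × 345.8 × 0.0008962 = 0.90771
Maximum is AUD→KRW→PLN→AUD at 1.0750; arbitrage exists.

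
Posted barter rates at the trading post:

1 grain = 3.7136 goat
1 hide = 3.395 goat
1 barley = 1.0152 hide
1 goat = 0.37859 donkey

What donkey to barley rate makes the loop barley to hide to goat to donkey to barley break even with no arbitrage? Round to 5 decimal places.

Known legs of the cycle: 1.0152 × 3.395 × 0.37859 = 1.30484980836
For no arbitrage the full-cycle product must be 1, so the missing rate is 1 / 1.30484980836 ≈ 0.7663717.

0.76637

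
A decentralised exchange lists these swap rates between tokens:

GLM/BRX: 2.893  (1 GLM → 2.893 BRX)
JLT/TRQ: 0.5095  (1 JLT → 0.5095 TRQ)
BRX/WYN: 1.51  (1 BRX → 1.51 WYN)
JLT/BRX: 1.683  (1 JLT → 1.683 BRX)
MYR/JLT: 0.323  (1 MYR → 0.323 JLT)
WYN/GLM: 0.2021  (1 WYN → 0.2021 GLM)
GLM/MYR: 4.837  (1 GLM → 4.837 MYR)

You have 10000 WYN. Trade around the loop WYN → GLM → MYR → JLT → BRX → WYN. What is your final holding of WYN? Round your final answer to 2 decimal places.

10000 WYN × 0.2021 = 2021 GLM
2021 GLM × 4.837 = 9775.577 MYR
9775.577 MYR × 0.323 = 3157.511371 JLT
3157.511371 JLT × 1.683 = 5314.091637393 BRX
5314.091637393 BRX × 1.51 = 8024.27837246343 WYN

8024.28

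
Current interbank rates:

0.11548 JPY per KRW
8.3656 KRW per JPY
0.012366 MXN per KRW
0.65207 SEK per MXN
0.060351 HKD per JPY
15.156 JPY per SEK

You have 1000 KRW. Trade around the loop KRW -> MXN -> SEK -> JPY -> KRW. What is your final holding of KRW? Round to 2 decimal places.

1000 KRW × 0.012366 = 12.366 MXN
12.366 MXN × 0.65207 = 8.06349762 SEK
8.06349762 SEK × 15.156 = 122.21036992872 JPY
122.21036992872 JPY × 8.3656 = 1022.363070675700032 KRW

1022.36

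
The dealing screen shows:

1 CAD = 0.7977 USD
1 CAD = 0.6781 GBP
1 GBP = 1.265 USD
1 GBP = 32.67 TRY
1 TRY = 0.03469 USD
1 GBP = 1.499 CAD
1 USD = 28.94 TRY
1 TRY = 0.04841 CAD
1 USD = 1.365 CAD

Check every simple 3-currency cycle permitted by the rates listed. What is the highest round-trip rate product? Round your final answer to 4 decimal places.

1.1709

CAD→GBP→USD→CAD: 0.6781 × 1.265 × 1.365 = 1.17089
CAD→USD→TRY→CAD: 0.7977 × 28.94 × 0.04841 = 1.11757
CAD→GBP→TRY→CAD: 0.6781 × 32.67 × 0.04841 = 1.07245
Maximum is CAD→GBP→USD→CAD at 1.1709; arbitrage exists.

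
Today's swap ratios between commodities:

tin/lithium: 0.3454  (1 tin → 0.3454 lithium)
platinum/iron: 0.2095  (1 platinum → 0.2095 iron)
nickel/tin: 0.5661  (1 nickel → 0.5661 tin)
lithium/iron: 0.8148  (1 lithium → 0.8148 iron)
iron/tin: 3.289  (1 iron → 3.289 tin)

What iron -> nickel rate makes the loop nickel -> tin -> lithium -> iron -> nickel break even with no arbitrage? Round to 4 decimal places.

6.2767

Known legs of the cycle: 0.5661 × 0.3454 × 0.8148 = 0.159318609912
For no arbitrage the full-cycle product must be 1, so the missing rate is 1 / 0.159318609912 ≈ 6.276731.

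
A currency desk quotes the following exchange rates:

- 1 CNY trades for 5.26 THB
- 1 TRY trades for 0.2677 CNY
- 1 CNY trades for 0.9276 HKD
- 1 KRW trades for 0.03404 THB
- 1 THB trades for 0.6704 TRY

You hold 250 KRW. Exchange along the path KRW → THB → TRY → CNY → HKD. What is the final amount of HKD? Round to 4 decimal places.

250 KRW × 0.03404 = 8.51 THB
8.51 THB × 0.6704 = 5.705104 TRY
5.705104 TRY × 0.2677 = 1.5272563408 CNY
1.5272563408 CNY × 0.9276 = 1.41668298172608 HKD

1.4167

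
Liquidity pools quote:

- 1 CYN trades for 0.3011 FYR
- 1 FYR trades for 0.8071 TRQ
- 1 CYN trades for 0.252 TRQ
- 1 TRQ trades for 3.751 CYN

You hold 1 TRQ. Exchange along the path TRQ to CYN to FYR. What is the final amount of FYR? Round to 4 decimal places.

1 TRQ × 3.751 = 3.751 CYN
3.751 CYN × 0.3011 = 1.1294261 FYR

1.1294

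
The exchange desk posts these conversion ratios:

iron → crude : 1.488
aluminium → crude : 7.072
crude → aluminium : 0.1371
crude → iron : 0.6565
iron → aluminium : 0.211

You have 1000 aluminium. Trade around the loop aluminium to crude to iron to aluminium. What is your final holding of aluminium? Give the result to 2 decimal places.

979.62

1000 aluminium × 7.072 = 7072 crude
7072 crude × 0.6565 = 4642.768 iron
4642.768 iron × 0.211 = 979.624048 aluminium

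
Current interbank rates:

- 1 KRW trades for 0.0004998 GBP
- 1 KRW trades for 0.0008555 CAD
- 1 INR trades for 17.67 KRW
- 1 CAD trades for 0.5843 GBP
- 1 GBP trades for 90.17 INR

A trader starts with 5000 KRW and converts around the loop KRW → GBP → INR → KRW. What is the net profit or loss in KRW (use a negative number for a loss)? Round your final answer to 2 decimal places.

-1018.33

5000 KRW × 0.0004998 = 2.499 GBP
2.499 GBP × 90.17 = 225.33483 INR
225.33483 INR × 17.67 = 3981.6664461 KRW
Net change: 3981.6664461 − 5000 = -1018.3335539 KRW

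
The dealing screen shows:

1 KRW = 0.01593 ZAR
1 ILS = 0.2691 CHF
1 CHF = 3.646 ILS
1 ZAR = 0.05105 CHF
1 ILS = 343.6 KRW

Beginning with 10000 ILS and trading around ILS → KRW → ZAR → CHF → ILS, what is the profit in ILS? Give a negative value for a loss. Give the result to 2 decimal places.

187.82

10000 ILS × 343.6 = 3436000 KRW
3436000 KRW × 0.01593 = 54735.48 ZAR
54735.48 ZAR × 0.05105 = 2794.246254 CHF
2794.246254 CHF × 3.646 = 10187.821842084 ILS
Net change: 10187.821842084 − 10000 = 187.821842084 ILS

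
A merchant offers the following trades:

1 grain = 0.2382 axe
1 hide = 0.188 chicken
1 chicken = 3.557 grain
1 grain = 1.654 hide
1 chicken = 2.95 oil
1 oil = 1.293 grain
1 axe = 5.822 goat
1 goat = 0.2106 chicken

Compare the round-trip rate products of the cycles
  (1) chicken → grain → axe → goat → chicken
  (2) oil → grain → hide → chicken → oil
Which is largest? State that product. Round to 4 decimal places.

(1) 3.557 × 0.2382 × 5.822 × 0.2106 = 1.03886
(2) 1.293 × 1.654 × 0.188 × 2.95 = 1.18608
Highest is cycle (2) at 1.1861 (>1, arbitrage).

1.1861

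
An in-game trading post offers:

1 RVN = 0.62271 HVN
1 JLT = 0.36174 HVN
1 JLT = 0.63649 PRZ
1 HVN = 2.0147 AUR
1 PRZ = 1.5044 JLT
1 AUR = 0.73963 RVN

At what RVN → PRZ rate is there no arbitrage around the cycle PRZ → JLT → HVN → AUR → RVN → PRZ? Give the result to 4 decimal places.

Known legs of the cycle: 1.5044 × 0.36174 × 2.0147 × 0.73963 = 0.810932607355721016
For no arbitrage the full-cycle product must be 1, so the missing rate is 1 / 0.810932607355721016 ≈ 1.233148.

1.2331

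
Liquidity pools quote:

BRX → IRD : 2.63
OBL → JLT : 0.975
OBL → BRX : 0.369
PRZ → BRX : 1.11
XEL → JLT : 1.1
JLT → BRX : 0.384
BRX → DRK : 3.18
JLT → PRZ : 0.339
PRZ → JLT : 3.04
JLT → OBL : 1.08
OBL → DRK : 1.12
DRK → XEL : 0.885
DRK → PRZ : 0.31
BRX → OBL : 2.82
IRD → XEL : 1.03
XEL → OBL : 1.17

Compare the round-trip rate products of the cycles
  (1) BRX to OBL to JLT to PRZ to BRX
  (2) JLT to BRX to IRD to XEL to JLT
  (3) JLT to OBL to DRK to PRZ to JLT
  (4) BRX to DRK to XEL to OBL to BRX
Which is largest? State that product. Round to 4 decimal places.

(1) 2.82 × 0.975 × 0.339 × 1.11 = 1.03461
(2) 0.384 × 2.63 × 1.03 × 1.1 = 1.14424
(3) 1.08 × 1.12 × 0.31 × 3.04 = 1.13993
(4) 3.18 × 0.885 × 1.17 × 0.369 = 1.21502
Highest is cycle (4) at 1.2150 (>1, arbitrage).

1.2150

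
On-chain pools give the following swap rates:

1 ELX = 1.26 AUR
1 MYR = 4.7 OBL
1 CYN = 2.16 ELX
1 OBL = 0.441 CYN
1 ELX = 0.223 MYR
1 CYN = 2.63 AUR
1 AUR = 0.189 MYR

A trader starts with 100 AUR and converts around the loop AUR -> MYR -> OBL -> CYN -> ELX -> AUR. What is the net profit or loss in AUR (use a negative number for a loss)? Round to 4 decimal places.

100 AUR × 0.189 = 18.9 MYR
18.9 MYR × 4.7 = 88.83 OBL
88.83 OBL × 0.441 = 39.17403 CYN
39.17403 CYN × 2.16 = 84.6159048 ELX
84.6159048 ELX × 1.26 = 106.616040048 AUR
Net change: 106.616040048 − 100 = 6.616040048 AUR

6.6160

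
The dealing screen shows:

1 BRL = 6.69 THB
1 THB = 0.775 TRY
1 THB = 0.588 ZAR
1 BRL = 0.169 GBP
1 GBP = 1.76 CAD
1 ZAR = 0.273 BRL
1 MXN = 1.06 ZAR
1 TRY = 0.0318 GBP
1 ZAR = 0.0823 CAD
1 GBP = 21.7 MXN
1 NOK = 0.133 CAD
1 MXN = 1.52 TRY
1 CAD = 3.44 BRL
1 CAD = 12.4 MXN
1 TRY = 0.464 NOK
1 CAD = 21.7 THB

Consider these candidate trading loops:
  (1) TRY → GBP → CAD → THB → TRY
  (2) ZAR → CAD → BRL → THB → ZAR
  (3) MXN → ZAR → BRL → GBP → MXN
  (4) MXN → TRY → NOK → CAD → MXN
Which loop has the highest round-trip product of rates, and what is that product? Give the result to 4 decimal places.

(1) 0.0318 × 1.76 × 21.7 × 0.775 = 0.94124
(2) 0.0823 × 3.44 × 6.69 × 0.588 = 1.11368
(3) 1.06 × 0.273 × 0.169 × 21.7 = 1.06124
(4) 1.52 × 0.464 × 0.133 × 12.4 = 1.16315
Highest is cycle (4) at 1.1631 (>1, arbitrage).

1.1631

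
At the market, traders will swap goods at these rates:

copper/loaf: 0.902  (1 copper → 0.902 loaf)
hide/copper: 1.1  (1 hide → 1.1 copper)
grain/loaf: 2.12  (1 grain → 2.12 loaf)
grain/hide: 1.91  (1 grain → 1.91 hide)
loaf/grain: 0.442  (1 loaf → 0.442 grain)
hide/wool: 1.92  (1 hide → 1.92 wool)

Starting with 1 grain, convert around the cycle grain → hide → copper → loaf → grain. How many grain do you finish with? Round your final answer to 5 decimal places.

1 grain × 1.91 = 1.91 hide
1.91 hide × 1.1 = 2.101 copper
2.101 copper × 0.902 = 1.895102 loaf
1.895102 loaf × 0.442 = 0.837635084 grain

0.83764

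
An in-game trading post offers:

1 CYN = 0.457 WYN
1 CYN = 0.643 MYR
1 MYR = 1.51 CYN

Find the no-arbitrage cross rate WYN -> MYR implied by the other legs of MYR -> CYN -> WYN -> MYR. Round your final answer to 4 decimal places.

1.4491

Known legs of the cycle: 1.51 × 0.457 = 0.69007
For no arbitrage the full-cycle product must be 1, so the missing rate is 1 / 0.69007 ≈ 1.449128.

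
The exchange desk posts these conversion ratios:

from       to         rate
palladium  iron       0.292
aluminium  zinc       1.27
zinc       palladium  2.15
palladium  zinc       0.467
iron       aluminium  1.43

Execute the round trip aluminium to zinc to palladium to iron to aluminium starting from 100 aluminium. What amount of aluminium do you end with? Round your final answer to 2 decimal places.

100 aluminium × 1.27 = 127 zinc
127 zinc × 2.15 = 273.05 palladium
273.05 palladium × 0.292 = 79.7306 iron
79.7306 iron × 1.43 = 114.014758 aluminium

114.01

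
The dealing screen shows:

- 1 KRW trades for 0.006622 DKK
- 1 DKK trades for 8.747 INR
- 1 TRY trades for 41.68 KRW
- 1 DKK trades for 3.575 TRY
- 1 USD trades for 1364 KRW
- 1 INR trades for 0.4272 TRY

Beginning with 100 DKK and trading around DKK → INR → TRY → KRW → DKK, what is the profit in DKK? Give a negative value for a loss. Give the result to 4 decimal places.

3.1353

100 DKK × 8.747 = 874.7 INR
874.7 INR × 0.4272 = 373.67184 TRY
373.67184 TRY × 41.68 = 15574.6422912 KRW
15574.6422912 KRW × 0.006622 = 103.1352812523264 DKK
Net change: 103.1352812523264 − 100 = 3.1352812523264 DKK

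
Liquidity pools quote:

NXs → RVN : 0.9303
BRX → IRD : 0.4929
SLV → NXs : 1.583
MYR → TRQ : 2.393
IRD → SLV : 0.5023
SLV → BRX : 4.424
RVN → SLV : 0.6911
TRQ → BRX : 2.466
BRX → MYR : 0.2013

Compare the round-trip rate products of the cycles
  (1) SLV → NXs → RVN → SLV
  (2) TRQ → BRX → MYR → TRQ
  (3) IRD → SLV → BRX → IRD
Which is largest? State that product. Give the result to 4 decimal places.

1.1879

(1) 1.583 × 0.9303 × 0.6911 = 1.01776
(2) 2.466 × 0.2013 × 2.393 = 1.18790
(3) 0.5023 × 4.424 × 0.4929 = 1.09531
Highest is cycle (2) at 1.1879 (>1, arbitrage).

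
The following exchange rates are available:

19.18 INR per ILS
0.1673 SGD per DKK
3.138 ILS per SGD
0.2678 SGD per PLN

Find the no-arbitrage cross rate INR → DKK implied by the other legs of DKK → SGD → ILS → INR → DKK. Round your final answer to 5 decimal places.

0.09931

Known legs of the cycle: 0.1673 × 3.138 × 19.18 = 10.069258332
For no arbitrage the full-cycle product must be 1, so the missing rate is 1 / 10.069258332 ≈ 0.0993122.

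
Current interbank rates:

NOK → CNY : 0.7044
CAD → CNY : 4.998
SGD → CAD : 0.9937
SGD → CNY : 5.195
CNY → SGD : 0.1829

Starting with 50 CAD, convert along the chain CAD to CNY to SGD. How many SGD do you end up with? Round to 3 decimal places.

45.707

50 CAD × 4.998 = 249.9 CNY
249.9 CNY × 0.1829 = 45.70671 SGD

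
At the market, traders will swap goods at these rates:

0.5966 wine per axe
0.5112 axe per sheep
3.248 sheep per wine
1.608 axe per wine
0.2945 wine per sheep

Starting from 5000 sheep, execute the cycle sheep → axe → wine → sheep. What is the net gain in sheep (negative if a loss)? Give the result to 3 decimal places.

-47.094

5000 sheep × 0.5112 = 2556 axe
2556 axe × 0.5966 = 1524.9096 wine
1524.9096 wine × 3.248 = 4952.9063808 sheep
Net change: 4952.9063808 − 5000 = -47.0936192 sheep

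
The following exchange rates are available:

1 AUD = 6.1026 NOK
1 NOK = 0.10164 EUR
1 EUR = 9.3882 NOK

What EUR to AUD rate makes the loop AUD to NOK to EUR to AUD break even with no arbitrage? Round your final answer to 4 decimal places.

1.6122

Known legs of the cycle: 6.1026 × 0.10164 = 0.620268264
For no arbitrage the full-cycle product must be 1, so the missing rate is 1 / 0.620268264 ≈ 1.612206.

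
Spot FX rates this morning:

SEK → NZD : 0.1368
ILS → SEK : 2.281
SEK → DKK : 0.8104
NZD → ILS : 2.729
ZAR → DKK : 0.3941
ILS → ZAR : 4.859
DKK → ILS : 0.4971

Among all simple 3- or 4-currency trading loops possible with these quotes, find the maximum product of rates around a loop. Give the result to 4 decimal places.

0.9519

ZAR→DKK→ILS→ZAR: 0.3941 × 0.4971 × 4.859 = 0.95191
SEK→DKK→ILS→SEK: 0.8104 × 0.4971 × 2.281 = 0.91890
SEK→NZD→ILS→SEK: 0.1368 × 2.729 × 2.281 = 0.85156
Maximum is ZAR→DKK→ILS→ZAR at 0.9519; no arbitrage — every cycle loses value.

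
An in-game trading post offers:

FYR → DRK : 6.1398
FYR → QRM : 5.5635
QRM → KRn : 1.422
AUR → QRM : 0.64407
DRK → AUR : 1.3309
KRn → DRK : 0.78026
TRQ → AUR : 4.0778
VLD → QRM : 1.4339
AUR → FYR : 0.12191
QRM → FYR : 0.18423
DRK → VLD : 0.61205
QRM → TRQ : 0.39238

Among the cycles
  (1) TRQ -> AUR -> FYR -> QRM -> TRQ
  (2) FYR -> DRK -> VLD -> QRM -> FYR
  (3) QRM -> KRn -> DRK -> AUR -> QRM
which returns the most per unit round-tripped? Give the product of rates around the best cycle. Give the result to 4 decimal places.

(1) 4.0778 × 0.12191 × 5.5635 × 0.39238 = 1.08523
(2) 6.1398 × 0.61205 × 1.4339 × 0.18423 = 0.99271
(3) 1.422 × 0.78026 × 1.3309 × 0.64407 = 0.95108
Highest is cycle (1) at 1.0852 (>1, arbitrage).

1.0852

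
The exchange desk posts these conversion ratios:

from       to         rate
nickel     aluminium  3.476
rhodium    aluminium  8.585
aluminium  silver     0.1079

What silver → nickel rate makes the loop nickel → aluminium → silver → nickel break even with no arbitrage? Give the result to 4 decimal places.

2.6662

Known legs of the cycle: 3.476 × 0.1079 = 0.3750604
For no arbitrage the full-cycle product must be 1, so the missing rate is 1 / 0.3750604 ≈ 2.666237.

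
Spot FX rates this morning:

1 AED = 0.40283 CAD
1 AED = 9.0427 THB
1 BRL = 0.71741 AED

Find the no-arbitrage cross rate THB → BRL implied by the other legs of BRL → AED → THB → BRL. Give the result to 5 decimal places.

Known legs of the cycle: 0.71741 × 9.0427 = 6.487323407
For no arbitrage the full-cycle product must be 1, so the missing rate is 1 / 6.487323407 ≈ 0.1541468.

0.15415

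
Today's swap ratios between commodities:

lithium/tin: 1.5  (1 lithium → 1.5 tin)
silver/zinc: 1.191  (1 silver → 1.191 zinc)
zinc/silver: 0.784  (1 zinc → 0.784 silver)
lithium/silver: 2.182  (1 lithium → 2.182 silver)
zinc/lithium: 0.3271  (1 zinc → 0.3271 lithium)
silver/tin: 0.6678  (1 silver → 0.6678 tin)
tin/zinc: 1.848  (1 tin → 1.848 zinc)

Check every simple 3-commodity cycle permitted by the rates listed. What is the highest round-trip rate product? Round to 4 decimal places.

0.9675

silver→tin→zinc→silver: 0.6678 × 1.848 × 0.784 = 0.96753
zinc→lithium→tin→zinc: 0.3271 × 1.5 × 1.848 = 0.90672
silver→zinc→lithium→silver: 1.191 × 0.3271 × 2.182 = 0.85006
Maximum is silver→tin→zinc→silver at 0.9675; no arbitrage — every cycle loses value.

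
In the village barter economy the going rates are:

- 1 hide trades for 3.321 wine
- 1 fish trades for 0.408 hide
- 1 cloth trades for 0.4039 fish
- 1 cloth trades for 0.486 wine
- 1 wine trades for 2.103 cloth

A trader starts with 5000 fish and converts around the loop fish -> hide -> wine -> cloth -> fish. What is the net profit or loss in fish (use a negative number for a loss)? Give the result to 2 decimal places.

754.56

5000 fish × 0.408 = 2040 hide
2040 hide × 3.321 = 6774.84 wine
6774.84 wine × 2.103 = 14247.48852 cloth
14247.48852 cloth × 0.4039 = 5754.560613228 fish
Net change: 5754.560613228 − 5000 = 754.560613228 fish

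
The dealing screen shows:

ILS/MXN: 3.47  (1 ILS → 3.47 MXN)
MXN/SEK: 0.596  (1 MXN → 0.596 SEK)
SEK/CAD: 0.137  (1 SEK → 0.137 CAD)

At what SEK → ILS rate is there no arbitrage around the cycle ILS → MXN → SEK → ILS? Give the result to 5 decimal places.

0.48353

Known legs of the cycle: 3.47 × 0.596 = 2.06812
For no arbitrage the full-cycle product must be 1, so the missing rate is 1 / 2.06812 ≈ 0.4835309.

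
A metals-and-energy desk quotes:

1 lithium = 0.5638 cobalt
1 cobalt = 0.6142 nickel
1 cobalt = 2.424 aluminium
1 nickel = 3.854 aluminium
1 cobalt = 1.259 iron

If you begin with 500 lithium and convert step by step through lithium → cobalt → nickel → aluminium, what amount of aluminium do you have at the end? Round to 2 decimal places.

667.29

500 lithium × 0.5638 = 281.9 cobalt
281.9 cobalt × 0.6142 = 173.14298 nickel
173.14298 nickel × 3.854 = 667.29304492 aluminium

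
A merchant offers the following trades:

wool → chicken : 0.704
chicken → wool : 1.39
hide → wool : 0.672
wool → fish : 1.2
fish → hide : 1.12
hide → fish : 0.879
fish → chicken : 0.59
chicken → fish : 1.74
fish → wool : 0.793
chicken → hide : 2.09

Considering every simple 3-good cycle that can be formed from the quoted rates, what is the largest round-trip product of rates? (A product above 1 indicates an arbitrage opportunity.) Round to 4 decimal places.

fish→chicken→hide→fish: 0.59 × 2.09 × 0.879 = 1.08389
wool→chicken→hide→wool: 0.704 × 2.09 × 0.672 = 0.98875
wool→fish→chicken→wool: 1.2 × 0.59 × 1.39 = 0.98412
wool→chicken→fish→wool: 0.704 × 1.74 × 0.793 = 0.97139
wool→fish→hide→wool: 1.2 × 1.12 × 0.672 = 0.90317
Maximum is fish→chicken→hide→fish at 1.0839; arbitrage exists.

1.0839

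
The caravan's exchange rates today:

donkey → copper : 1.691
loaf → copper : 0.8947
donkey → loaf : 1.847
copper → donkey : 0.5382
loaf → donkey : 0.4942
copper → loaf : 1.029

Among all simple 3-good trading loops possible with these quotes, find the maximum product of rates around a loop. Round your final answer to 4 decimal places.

copper→donkey→loaf→copper: 0.5382 × 1.847 × 0.8947 = 0.88938
copper→loaf→donkey→copper: 1.029 × 0.4942 × 1.691 = 0.85993
Maximum is copper→donkey→loaf→copper at 0.8894; no arbitrage — every cycle loses value.

0.8894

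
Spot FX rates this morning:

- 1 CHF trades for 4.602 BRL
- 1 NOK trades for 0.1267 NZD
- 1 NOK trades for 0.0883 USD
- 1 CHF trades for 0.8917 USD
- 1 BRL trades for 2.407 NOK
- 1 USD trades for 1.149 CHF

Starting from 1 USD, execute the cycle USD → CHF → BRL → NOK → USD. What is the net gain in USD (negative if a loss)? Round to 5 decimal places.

1 USD × 1.149 = 1.149 CHF
1.149 CHF × 4.602 = 5.287698 BRL
5.287698 BRL × 2.407 = 12.727489086 NOK
12.727489086 NOK × 0.0883 = 1.1238372862938 USD
Net change: 1.1238372862938 − 1 = 0.1238372862938 USD

0.12384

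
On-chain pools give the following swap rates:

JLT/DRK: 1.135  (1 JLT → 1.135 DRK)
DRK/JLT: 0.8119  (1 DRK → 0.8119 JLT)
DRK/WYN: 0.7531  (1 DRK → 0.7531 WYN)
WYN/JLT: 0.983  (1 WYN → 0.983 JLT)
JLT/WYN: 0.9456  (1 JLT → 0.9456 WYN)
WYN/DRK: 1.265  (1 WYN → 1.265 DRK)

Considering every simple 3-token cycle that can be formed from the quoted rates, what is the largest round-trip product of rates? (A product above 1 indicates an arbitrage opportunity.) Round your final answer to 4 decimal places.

DRK→JLT→WYN→DRK: 0.8119 × 0.9456 × 1.265 = 0.97118
DRK→WYN→JLT→DRK: 0.7531 × 0.983 × 1.135 = 0.84024
Maximum is DRK→JLT→WYN→DRK at 0.9712; no arbitrage — every cycle loses value.

0.9712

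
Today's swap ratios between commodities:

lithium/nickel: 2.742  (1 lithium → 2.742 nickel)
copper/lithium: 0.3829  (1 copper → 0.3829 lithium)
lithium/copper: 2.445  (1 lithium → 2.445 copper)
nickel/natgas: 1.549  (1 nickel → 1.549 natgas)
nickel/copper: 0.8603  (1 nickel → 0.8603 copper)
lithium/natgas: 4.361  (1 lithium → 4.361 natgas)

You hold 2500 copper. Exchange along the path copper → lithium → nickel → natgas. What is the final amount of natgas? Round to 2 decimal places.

4065.78

2500 copper × 0.3829 = 957.25 lithium
957.25 lithium × 2.742 = 2624.7795 nickel
2624.7795 nickel × 1.549 = 4065.7834455 natgas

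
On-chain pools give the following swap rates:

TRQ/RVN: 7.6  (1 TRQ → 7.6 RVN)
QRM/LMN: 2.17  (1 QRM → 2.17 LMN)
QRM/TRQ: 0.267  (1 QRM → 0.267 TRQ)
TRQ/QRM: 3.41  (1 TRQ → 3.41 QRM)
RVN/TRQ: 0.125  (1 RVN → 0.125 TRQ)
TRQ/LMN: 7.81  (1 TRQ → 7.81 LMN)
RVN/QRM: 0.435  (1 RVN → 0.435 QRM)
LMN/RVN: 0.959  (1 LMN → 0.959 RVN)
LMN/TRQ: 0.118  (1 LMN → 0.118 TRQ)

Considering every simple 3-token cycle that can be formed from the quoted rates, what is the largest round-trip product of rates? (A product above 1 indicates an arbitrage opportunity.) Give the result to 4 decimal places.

0.9362

RVN→TRQ→LMN→RVN: 0.125 × 7.81 × 0.959 = 0.93622
RVN→QRM→LMN→RVN: 0.435 × 2.17 × 0.959 = 0.90525
RVN→QRM→TRQ→RVN: 0.435 × 0.267 × 7.6 = 0.88270
LMN→TRQ→QRM→LMN: 0.118 × 3.41 × 2.17 = 0.87316
Maximum is RVN→TRQ→LMN→RVN at 0.9362; no arbitrage — every cycle loses value.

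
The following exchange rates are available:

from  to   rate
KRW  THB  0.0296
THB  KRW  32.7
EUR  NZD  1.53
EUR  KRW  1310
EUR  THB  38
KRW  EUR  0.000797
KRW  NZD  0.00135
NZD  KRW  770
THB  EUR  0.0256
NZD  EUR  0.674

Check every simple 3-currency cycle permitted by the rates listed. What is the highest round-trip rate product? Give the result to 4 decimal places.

NZD→EUR→KRW→NZD: 0.674 × 1310 × 0.00135 = 1.19197
THB→EUR→KRW→THB: 0.0256 × 1310 × 0.0296 = 0.99267
THB→KRW→EUR→THB: 32.7 × 0.000797 × 38 = 0.99035
NZD→KRW→EUR→NZD: 770 × 0.000797 × 1.53 = 0.93895
Maximum is NZD→EUR→KRW→NZD at 1.1920; arbitrage exists.

1.1920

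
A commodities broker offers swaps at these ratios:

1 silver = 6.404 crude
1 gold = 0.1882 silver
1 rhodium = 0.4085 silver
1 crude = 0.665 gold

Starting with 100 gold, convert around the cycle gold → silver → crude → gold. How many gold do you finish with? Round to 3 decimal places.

100 gold × 0.1882 = 18.82 silver
18.82 silver × 6.404 = 120.52328 crude
120.52328 crude × 0.665 = 80.1479812 gold

80.148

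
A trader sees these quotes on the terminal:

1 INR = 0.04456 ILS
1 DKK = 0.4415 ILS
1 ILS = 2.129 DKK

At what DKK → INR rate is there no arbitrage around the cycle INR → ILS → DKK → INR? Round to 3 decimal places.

Known legs of the cycle: 0.04456 × 2.129 = 0.09486824
For no arbitrage the full-cycle product must be 1, so the missing rate is 1 / 0.09486824 ≈ 10.54094.

10.541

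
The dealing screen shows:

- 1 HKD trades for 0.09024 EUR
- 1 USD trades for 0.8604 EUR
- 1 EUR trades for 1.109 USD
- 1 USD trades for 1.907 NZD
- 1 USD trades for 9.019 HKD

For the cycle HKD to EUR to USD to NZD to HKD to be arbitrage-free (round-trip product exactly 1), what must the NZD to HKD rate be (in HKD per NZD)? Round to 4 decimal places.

Known legs of the cycle: 0.09024 × 1.109 × 1.907 = 0.19084523712
For no arbitrage the full-cycle product must be 1, so the missing rate is 1 / 0.19084523712 ≈ 5.239848.

5.2398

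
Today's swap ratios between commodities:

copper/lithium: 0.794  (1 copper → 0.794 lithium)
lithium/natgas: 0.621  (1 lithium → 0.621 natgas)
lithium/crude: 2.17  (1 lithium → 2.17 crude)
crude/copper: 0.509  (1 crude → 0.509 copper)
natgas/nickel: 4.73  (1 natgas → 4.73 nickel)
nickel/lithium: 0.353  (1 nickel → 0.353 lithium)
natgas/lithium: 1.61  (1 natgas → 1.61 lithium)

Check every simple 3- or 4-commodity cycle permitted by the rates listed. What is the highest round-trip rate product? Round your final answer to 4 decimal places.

lithium→natgas→nickel→lithium: 0.621 × 4.73 × 0.353 = 1.03688
lithium→crude→copper→lithium: 2.17 × 0.509 × 0.794 = 0.87700
Maximum is lithium→natgas→nickel→lithium at 1.0369; arbitrage exists.

1.0369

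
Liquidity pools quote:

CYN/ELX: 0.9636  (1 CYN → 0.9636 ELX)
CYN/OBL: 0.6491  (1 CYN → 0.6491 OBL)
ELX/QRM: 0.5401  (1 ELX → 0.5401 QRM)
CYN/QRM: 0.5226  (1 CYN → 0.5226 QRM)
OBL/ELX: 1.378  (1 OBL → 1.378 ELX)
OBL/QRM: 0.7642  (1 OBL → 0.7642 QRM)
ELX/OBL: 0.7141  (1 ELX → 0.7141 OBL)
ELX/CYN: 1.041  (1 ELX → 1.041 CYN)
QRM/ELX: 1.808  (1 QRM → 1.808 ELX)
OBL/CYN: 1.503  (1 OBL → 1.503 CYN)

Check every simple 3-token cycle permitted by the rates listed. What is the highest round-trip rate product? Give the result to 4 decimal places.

OBL→CYN→ELX→OBL: 1.503 × 0.9636 × 0.7141 = 1.03422
QRM→ELX→OBL→QRM: 1.808 × 0.7141 × 0.7642 = 0.98665
QRM→ELX→CYN→QRM: 1.808 × 1.041 × 0.5226 = 0.98360
OBL→ELX→CYN→OBL: 1.378 × 1.041 × 0.6491 = 0.93113
Maximum is OBL→CYN→ELX→OBL at 1.0342; arbitrage exists.

1.0342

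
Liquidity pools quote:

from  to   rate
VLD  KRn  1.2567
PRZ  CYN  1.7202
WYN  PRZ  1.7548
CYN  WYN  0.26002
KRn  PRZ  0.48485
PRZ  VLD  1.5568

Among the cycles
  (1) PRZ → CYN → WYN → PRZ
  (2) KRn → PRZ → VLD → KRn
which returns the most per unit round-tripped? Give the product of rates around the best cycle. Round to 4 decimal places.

(1) 1.7202 × 0.26002 × 1.7548 = 0.78490
(2) 0.48485 × 1.5568 × 1.2567 = 0.94858
Highest is cycle (2) at 0.9486 (≤1, no arbitrage).

0.9486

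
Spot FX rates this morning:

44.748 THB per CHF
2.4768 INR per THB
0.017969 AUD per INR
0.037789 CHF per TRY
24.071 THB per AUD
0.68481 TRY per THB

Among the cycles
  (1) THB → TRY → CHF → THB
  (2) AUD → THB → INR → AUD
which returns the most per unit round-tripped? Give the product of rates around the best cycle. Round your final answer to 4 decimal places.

(1) 0.68481 × 0.037789 × 44.748 = 1.15800
(2) 24.071 × 2.4768 × 0.017969 = 1.07129
Highest is cycle (1) at 1.1580 (>1, arbitrage).

1.1580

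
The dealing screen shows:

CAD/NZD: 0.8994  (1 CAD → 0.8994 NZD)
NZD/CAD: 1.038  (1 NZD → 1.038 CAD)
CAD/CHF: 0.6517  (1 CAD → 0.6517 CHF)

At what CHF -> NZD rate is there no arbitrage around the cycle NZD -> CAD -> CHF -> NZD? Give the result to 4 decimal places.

1.4783

Known legs of the cycle: 1.038 × 0.6517 = 0.6764646
For no arbitrage the full-cycle product must be 1, so the missing rate is 1 / 0.6764646 ≈ 1.478274.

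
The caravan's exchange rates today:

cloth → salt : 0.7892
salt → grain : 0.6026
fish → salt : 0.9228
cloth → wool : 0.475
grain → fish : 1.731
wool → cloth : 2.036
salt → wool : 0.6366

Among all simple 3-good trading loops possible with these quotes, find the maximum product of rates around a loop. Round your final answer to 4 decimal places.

salt→wool→cloth→salt: 0.6366 × 2.036 × 0.7892 = 1.02290
salt→grain→fish→salt: 0.6026 × 1.731 × 0.9228 = 0.96257
Maximum is salt→wool→cloth→salt at 1.0229; arbitrage exists.

1.0229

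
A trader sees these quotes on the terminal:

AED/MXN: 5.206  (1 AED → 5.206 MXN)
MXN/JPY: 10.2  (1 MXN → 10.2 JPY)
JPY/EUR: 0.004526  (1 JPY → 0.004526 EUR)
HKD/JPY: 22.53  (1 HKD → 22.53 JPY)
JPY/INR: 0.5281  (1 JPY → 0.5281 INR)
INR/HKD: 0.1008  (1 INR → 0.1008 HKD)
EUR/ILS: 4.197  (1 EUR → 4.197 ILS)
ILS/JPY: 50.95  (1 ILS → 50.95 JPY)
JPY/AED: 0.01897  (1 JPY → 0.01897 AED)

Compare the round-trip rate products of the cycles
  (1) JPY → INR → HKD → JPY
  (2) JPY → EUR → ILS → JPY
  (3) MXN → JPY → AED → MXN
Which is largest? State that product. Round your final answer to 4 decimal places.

(1) 0.5281 × 0.1008 × 22.53 = 1.19933
(2) 0.004526 × 4.197 × 50.95 = 0.96783
(3) 10.2 × 0.01897 × 5.206 = 1.00733
Highest is cycle (1) at 1.1993 (>1, arbitrage).

1.1993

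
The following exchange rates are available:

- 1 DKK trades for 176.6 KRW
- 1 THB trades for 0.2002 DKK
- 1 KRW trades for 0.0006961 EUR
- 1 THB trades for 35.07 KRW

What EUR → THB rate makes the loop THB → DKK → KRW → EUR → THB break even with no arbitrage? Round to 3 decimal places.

Known legs of the cycle: 0.2002 × 176.6 × 0.0006961 = 0.024610838252
For no arbitrage the full-cycle product must be 1, so the missing rate is 1 / 0.024610838252 ≈ 40.63250.

40.633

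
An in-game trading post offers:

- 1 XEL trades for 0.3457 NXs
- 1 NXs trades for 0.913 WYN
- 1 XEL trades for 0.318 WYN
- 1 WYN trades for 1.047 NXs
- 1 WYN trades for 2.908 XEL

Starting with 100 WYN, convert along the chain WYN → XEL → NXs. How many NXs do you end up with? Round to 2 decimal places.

100 WYN × 2.908 = 290.8 XEL
290.8 XEL × 0.3457 = 100.52956 NXs

100.53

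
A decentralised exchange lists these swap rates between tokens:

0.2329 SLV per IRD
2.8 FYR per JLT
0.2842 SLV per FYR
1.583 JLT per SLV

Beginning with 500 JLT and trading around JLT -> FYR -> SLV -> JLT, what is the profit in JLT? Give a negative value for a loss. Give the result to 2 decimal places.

129.84

500 JLT × 2.8 = 1400 FYR
1400 FYR × 0.2842 = 397.88 SLV
397.88 SLV × 1.583 = 629.84404 JLT
Net change: 629.84404 − 500 = 129.84404 JLT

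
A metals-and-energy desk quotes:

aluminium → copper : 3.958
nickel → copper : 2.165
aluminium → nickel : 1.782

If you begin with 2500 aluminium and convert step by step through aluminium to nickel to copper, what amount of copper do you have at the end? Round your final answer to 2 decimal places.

9645.08

2500 aluminium × 1.782 = 4455 nickel
4455 nickel × 2.165 = 9645.075 copper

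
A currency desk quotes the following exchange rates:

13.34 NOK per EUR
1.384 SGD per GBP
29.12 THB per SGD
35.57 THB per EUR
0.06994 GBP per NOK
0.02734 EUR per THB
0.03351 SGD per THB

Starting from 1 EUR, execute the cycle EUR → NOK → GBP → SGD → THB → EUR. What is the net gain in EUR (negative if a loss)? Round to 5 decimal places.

0.02803

1 EUR × 13.34 = 13.34 NOK
13.34 NOK × 0.06994 = 0.9329996 GBP
0.9329996 GBP × 1.384 = 1.2912714464 SGD
1.2912714464 SGD × 29.12 = 37.601824519168 THB
37.601824519168 THB × 0.02734 = 1.02803388235405312 EUR
Net change: 1.02803388235405312 − 1 = 0.02803388235405312 EUR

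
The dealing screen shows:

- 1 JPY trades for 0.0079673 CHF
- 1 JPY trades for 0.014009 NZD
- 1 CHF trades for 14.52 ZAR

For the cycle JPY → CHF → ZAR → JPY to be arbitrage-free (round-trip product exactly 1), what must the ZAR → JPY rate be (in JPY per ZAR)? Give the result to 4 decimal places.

Known legs of the cycle: 0.0079673 × 14.52 = 0.115685196
For no arbitrage the full-cycle product must be 1, so the missing rate is 1 / 0.115685196 ≈ 8.644148.

8.6441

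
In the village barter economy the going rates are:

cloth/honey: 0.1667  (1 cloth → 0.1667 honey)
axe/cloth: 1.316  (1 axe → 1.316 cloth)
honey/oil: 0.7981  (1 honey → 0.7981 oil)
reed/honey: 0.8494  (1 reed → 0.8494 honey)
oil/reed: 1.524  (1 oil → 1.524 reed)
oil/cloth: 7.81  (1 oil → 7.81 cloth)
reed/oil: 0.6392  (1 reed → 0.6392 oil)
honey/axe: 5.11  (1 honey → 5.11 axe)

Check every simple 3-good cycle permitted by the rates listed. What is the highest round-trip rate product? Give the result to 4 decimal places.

axe→cloth→honey→axe: 1.316 × 0.1667 × 5.11 = 1.12102
cloth→honey→oil→cloth: 0.1667 × 0.7981 × 7.81 = 1.03907
oil→reed→honey→oil: 1.524 × 0.8494 × 0.7981 = 1.03313
Maximum is axe→cloth→honey→axe at 1.1210; arbitrage exists.

1.1210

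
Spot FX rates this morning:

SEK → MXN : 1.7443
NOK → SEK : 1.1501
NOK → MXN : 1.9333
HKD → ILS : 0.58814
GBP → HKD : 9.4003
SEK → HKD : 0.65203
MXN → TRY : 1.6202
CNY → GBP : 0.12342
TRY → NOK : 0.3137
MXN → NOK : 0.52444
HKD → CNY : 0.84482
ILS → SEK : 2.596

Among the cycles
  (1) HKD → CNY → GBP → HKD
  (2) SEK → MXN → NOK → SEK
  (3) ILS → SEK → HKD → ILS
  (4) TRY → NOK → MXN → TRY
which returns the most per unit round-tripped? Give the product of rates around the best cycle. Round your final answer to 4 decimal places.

(1) 0.84482 × 0.12342 × 9.4003 = 0.98015
(2) 1.7443 × 0.52444 × 1.1501 = 1.05209
(3) 2.596 × 0.65203 × 0.58814 = 0.99553
(4) 0.3137 × 1.9333 × 1.6202 = 0.98261
Highest is cycle (2) at 1.0521 (>1, arbitrage).

1.0521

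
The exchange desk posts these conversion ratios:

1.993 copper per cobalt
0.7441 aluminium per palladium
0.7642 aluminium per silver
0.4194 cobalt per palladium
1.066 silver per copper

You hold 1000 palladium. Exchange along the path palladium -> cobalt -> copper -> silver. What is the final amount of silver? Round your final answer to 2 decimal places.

891.03

1000 palladium × 0.4194 = 419.4 cobalt
419.4 cobalt × 1.993 = 835.8642 copper
835.8642 copper × 1.066 = 891.0312372 silver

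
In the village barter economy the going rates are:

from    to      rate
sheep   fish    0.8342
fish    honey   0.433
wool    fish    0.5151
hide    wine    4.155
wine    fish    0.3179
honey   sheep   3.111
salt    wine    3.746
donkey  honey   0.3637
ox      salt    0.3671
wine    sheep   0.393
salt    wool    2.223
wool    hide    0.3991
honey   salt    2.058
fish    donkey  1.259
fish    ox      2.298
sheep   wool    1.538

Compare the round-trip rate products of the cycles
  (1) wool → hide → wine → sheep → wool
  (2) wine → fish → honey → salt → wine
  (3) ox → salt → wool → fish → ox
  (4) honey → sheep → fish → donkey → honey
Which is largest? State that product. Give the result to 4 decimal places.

(1) 0.3991 × 4.155 × 0.393 × 1.538 = 1.00231
(2) 0.3179 × 0.433 × 2.058 × 3.746 = 1.06119
(3) 0.3671 × 2.223 × 0.5151 × 2.298 = 0.96597
(4) 3.111 × 0.8342 × 1.259 × 0.3637 = 1.18834
Highest is cycle (4) at 1.1883 (>1, arbitrage).

1.1883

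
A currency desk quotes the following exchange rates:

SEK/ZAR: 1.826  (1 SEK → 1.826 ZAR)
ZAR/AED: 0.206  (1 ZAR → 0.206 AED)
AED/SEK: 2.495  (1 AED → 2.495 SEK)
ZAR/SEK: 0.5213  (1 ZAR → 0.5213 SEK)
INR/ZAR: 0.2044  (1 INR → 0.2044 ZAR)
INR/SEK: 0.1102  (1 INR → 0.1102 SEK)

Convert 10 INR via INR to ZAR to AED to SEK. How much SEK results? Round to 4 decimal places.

10 INR × 0.2044 = 2.044 ZAR
2.044 ZAR × 0.206 = 0.421064 AED
0.421064 AED × 2.495 = 1.05055468 SEK

1.0506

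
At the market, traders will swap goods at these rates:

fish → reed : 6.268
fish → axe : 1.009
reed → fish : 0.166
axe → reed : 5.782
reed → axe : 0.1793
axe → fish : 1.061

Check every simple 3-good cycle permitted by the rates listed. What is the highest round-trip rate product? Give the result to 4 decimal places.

1.1924

fish→reed→axe→fish: 6.268 × 0.1793 × 1.061 = 1.19241
fish→axe→reed→fish: 1.009 × 5.782 × 0.166 = 0.96845
Maximum is fish→reed→axe→fish at 1.1924; arbitrage exists.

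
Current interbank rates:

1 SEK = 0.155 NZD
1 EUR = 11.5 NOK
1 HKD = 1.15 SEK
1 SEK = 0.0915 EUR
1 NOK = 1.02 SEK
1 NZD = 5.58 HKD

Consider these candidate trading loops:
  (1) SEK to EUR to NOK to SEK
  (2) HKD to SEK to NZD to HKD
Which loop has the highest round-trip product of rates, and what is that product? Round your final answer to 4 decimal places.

1.0733

(1) 0.0915 × 11.5 × 1.02 = 1.07330
(2) 1.15 × 0.155 × 5.58 = 0.99464
Highest is cycle (1) at 1.0733 (>1, arbitrage).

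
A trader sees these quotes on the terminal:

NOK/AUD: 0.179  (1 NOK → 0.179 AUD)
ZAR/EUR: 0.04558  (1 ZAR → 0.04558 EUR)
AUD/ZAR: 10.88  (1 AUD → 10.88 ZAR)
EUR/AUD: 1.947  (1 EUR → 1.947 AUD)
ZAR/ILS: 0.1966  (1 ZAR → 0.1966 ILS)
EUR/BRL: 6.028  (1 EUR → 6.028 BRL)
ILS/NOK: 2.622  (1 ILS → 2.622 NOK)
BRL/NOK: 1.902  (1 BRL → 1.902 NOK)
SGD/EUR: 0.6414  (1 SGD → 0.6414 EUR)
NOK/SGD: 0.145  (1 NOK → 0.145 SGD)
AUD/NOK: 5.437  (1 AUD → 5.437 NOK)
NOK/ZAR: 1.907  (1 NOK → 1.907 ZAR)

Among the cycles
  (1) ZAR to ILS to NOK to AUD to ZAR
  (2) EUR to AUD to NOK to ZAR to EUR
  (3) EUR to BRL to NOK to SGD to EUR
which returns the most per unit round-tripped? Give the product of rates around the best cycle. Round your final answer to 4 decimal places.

(1) 0.1966 × 2.622 × 0.179 × 10.88 = 1.00392
(2) 1.947 × 5.437 × 1.907 × 0.04558 = 0.92013
(3) 6.028 × 1.902 × 0.145 × 0.6414 = 1.06630
Highest is cycle (3) at 1.0663 (>1, arbitrage).

1.0663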